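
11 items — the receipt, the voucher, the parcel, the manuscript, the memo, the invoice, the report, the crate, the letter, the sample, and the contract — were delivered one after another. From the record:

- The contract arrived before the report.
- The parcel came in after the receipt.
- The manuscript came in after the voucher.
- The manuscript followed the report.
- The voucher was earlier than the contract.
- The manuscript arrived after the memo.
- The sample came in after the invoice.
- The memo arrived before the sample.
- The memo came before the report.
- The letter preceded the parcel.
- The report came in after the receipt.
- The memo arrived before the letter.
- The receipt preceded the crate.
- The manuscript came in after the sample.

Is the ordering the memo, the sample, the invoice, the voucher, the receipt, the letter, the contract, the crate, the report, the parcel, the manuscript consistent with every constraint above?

The constraints require the invoice before the sample, but in the proposed sequence the sample appears ahead of the invoice. That one violation is enough.

no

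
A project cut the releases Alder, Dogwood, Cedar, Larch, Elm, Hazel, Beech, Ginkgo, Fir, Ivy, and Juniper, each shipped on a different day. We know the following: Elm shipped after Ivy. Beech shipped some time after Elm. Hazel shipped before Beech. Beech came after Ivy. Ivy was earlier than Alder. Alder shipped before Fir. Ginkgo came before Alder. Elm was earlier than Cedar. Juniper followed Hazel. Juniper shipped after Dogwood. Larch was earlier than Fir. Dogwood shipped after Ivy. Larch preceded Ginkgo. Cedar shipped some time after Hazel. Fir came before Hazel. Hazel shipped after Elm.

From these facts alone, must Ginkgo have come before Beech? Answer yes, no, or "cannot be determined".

yes

Chain the constraints: Ginkgo → Alder → Fir → Hazel → Beech. Each link is directly stated, so Ginkgo comes before Beech.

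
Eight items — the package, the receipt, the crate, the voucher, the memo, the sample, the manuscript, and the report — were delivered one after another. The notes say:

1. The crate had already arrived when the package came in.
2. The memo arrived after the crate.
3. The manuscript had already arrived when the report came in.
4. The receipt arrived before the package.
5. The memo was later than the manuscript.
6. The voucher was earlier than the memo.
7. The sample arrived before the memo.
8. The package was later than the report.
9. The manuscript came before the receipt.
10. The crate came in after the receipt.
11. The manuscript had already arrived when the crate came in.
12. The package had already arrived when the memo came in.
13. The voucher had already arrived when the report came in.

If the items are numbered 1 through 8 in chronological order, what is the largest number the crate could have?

The crate must come before the memo and the package — 2 items forced after it.
Everything else can be placed before the crate in some valid order, so the crate can sit as late as position 8 − 2 = 6.

6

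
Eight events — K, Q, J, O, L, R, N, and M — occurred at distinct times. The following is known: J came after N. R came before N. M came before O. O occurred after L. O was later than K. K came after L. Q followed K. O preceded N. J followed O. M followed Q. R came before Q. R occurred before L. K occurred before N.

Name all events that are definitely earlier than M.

K, L, Q, R

Directly stated before M: Q.
K reaches M via K → Q → M.
L reaches M via L → K → Q → M.
R reaches M via R → Q → M.
No chain forces J (or any of the others) ahead of M.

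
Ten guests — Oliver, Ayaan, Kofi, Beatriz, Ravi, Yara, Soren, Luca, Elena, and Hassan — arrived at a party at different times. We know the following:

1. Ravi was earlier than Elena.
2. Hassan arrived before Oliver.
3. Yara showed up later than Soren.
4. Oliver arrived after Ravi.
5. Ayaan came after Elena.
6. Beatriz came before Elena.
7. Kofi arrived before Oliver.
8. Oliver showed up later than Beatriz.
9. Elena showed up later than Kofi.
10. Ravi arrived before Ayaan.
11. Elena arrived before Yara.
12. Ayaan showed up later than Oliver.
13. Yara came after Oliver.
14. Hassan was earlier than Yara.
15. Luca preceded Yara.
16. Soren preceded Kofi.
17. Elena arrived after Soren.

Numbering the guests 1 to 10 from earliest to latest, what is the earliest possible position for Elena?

5

Beatriz, Kofi, Ravi, and Soren must all come before Elena — 4 forced predecessors.
Nothing else is forced ahead of Elena, so their earliest slot is position 4 + 1 = 5.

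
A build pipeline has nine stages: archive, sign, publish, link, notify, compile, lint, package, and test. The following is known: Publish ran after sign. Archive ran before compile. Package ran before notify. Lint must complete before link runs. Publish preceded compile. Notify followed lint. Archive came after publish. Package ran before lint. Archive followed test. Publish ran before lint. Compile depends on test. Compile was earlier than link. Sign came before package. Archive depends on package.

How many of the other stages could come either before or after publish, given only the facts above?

2

Forced before publish: sign; forced after publish: archive, compile, link, lint, and notify.
That leaves package and test with no forced order relative to publish — 2.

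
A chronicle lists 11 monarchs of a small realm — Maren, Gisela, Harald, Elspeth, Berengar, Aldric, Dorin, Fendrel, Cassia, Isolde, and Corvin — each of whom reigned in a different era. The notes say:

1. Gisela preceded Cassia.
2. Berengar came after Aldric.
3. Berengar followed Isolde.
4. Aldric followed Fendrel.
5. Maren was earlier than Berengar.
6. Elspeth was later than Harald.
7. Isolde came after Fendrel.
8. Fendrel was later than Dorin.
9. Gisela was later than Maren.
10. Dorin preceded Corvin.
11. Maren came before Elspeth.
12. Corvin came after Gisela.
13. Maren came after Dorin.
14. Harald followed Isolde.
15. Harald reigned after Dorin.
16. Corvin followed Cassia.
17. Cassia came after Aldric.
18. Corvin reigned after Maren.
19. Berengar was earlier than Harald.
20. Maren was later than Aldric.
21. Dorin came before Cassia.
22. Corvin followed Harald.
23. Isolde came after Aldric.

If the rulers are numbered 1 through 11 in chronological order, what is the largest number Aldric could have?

Aldric must come before Berengar, Cassia, Corvin, Elspeth, Gisela, Harald, Isolde, and Maren — 8 rulers forced after them.
Everything else can be placed before Aldric in some valid order, so Aldric can sit as late as position 11 − 8 = 3.

3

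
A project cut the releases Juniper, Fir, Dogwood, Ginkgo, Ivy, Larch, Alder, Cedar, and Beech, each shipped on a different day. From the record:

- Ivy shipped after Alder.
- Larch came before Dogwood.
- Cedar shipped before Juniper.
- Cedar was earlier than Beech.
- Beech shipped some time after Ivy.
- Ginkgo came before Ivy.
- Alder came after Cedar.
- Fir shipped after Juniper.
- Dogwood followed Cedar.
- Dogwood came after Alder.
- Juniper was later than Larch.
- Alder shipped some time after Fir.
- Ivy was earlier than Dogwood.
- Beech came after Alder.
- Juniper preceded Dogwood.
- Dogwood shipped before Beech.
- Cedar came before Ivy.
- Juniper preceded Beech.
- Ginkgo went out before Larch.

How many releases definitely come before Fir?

Directly stated before Fir: Juniper.
Cedar reaches Fir via Cedar → Juniper → Fir.
Ginkgo reaches Fir via Ginkgo → Larch → Juniper → Fir.
Larch reaches Fir via Larch → Juniper → Fir.
That's Cedar, Ginkgo, Juniper, and Larch — 4 in all.

4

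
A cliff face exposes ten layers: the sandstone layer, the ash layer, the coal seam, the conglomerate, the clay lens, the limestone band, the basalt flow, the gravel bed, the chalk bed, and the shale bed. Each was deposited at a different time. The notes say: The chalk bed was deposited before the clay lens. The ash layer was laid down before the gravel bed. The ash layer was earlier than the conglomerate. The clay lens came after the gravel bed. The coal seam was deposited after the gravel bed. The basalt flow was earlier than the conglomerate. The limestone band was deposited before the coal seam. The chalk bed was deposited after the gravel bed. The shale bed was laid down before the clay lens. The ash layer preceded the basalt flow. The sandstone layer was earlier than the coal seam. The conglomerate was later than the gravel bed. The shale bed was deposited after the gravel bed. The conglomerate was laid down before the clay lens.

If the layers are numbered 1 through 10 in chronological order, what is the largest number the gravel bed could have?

The gravel bed must come before the chalk bed, the clay lens, the coal seam, the conglomerate, and the shale bed — 5 layers forced after it.
Everything else can be placed before the gravel bed in some valid order, so the gravel bed can sit as late as position 10 − 5 = 5.

5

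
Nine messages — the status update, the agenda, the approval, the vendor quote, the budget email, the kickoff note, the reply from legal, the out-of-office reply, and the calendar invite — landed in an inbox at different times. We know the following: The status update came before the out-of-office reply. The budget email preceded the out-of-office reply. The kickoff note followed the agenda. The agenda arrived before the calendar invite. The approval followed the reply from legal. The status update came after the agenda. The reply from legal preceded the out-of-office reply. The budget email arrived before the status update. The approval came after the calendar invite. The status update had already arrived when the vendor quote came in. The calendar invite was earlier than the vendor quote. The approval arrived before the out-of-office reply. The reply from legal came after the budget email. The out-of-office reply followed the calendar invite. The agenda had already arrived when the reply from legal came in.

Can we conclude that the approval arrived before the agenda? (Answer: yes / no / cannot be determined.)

no

Tracing the constraints gives the agenda → the reply from legal → the approval, so the agenda must come before the approval.
That means the approval cannot be before the agenda.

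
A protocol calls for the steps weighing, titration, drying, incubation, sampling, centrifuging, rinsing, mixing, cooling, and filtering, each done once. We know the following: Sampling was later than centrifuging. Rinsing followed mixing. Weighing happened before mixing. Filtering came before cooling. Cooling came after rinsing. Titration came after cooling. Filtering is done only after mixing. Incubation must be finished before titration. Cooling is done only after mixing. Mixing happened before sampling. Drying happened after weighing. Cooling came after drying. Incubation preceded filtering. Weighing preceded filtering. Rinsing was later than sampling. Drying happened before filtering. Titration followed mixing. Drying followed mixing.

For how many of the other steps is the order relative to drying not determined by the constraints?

Forced before drying: mixing and weighing; forced after drying: cooling, filtering, and titration.
That leaves centrifuging, incubation, rinsing, and sampling with no forced order relative to drying — 4.

4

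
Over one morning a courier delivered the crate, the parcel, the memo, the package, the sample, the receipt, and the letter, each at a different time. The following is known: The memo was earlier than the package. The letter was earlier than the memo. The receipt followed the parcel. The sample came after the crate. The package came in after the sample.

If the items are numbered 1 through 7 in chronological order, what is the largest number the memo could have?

6

The memo must come before the package — 1 item forced after it.
Everything else can be placed before the memo in some valid order, so the memo can sit as late as position 7 − 1 = 6.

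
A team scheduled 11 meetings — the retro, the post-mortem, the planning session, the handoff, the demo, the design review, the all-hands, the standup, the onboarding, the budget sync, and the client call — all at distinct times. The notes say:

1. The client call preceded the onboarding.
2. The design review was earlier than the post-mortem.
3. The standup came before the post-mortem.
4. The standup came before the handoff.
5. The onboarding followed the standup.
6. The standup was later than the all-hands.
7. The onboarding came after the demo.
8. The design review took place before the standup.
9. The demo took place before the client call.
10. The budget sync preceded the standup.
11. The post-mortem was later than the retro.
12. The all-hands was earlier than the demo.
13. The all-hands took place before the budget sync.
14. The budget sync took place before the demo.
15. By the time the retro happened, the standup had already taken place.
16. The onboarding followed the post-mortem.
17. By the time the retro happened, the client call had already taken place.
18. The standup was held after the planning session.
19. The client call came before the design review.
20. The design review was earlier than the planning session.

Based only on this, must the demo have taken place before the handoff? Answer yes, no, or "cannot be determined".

Chain the constraints: the demo → the client call → the design review → the standup → the handoff. Each link is directly stated, so the demo comes before the handoff.

yes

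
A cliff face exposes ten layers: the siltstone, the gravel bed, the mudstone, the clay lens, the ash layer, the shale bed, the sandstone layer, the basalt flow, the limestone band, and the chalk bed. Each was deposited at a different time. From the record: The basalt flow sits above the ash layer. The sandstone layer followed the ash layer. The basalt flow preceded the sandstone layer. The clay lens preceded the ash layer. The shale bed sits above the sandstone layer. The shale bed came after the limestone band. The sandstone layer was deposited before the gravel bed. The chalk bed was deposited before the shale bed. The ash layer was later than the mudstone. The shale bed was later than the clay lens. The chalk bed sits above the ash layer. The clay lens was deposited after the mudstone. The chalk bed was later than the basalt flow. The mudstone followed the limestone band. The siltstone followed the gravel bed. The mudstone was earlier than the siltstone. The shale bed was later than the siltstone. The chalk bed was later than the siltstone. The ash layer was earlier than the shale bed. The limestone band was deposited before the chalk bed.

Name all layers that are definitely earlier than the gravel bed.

Directly stated before the gravel bed: the sandstone layer.
The ash layer reaches the gravel bed via the ash layer → the sandstone layer → the gravel bed.
The basalt flow reaches the gravel bed via the basalt flow → the sandstone layer → the gravel bed.
The clay lens reaches the gravel bed via the clay lens → the ash layer → the sandstone layer → the gravel bed.
Likewise the limestone band and the mudstone each reach the gravel bed by chaining the stated constraints.

the ash layer, the basalt flow, the clay lens, the limestone band, the mudstone, the sandstone layer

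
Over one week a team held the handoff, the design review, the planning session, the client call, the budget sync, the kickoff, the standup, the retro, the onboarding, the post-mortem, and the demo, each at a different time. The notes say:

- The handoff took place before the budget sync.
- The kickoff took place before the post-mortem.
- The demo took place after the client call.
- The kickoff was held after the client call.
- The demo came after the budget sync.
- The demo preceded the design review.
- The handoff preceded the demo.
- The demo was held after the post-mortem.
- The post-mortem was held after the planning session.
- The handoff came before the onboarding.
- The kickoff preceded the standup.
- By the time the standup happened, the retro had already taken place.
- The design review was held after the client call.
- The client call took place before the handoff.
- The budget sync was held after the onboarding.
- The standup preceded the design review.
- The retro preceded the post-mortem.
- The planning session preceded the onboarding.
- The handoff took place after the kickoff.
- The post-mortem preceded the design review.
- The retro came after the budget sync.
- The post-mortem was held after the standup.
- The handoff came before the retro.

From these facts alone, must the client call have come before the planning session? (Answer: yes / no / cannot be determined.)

No chain of stated constraints runs from the client call to the planning session, and none runs from the planning session to the client call either.
So the relative order of the client call and the planning session is not fixed by the given facts.

cannot be determined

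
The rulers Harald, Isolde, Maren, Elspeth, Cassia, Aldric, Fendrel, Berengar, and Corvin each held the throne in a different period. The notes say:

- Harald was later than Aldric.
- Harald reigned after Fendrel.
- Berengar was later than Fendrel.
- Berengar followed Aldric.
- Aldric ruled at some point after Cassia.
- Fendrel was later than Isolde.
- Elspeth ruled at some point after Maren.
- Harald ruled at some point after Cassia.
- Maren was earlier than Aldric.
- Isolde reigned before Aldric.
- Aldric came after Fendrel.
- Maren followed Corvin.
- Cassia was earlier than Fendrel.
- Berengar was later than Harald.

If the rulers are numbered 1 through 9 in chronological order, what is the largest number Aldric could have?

7

Aldric must come before Berengar and Harald — 2 rulers forced after them.
Everything else can be placed before Aldric in some valid order, so Aldric can sit as late as position 9 − 2 = 7.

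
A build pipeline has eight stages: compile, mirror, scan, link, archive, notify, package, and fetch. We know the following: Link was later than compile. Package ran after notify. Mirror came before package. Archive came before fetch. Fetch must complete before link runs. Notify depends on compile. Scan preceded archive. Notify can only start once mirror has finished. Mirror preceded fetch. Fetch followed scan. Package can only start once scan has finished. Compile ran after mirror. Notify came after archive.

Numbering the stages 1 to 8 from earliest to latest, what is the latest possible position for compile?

Compile must come before link, notify, and package — 3 stages forced after it.
Everything else can be placed before compile in some valid order, so compile can sit as late as position 8 − 3 = 5.

5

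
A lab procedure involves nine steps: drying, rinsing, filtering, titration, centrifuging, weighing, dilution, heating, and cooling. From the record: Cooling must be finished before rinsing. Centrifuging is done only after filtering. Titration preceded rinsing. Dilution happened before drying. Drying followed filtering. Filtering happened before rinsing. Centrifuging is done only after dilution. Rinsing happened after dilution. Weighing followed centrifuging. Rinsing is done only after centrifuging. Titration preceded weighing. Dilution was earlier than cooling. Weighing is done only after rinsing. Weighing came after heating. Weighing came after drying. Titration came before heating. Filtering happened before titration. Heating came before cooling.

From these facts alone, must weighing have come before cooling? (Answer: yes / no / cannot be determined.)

no

Tracing the constraints gives cooling → rinsing → weighing, so cooling must come before weighing.
That means weighing cannot be before cooling.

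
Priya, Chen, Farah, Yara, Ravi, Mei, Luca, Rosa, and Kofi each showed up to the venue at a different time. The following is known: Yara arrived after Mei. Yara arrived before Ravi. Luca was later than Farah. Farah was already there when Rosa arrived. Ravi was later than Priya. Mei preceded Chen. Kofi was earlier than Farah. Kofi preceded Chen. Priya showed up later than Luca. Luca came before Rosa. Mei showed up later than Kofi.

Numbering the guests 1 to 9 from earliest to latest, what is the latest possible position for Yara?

8

Yara must come before Ravi — 1 guest forced after them.
Everything else can be placed before Yara in some valid order, so Yara can sit as late as position 9 − 1 = 8.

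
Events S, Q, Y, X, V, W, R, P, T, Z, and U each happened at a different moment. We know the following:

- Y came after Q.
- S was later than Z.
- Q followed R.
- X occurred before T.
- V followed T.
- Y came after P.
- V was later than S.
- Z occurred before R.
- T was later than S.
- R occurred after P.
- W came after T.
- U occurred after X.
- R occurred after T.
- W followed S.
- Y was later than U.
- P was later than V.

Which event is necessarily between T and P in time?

Tracing the constraints gives T → V → P, so V sits after T and before P.
No other event is forced both after T and before P.

V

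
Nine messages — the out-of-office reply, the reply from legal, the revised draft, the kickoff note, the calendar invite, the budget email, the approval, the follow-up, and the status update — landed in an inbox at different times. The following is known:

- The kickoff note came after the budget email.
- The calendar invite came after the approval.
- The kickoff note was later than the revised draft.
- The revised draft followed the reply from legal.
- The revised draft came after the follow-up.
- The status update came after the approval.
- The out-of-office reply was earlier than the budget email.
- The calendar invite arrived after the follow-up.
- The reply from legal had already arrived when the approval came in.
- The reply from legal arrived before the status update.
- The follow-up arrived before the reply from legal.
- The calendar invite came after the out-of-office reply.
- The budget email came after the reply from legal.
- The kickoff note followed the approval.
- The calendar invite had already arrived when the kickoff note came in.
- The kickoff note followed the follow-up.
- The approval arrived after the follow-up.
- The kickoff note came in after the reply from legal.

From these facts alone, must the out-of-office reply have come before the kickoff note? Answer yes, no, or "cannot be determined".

Chain the constraints: the out-of-office reply → the budget email → the kickoff note. Each link is directly stated, so the out-of-office reply comes before the kickoff note.

yes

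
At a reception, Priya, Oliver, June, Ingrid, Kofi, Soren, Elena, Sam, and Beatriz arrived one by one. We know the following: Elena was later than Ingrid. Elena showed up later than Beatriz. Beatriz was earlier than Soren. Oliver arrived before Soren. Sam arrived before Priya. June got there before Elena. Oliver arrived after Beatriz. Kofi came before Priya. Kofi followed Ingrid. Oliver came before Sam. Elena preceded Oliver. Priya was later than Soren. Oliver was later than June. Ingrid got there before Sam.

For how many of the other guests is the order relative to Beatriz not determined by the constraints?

Forced after Beatriz: Elena, Oliver, Priya, Sam, and Soren.
That leaves Ingrid, June, and Kofi with no forced order relative to Beatriz — 3.

3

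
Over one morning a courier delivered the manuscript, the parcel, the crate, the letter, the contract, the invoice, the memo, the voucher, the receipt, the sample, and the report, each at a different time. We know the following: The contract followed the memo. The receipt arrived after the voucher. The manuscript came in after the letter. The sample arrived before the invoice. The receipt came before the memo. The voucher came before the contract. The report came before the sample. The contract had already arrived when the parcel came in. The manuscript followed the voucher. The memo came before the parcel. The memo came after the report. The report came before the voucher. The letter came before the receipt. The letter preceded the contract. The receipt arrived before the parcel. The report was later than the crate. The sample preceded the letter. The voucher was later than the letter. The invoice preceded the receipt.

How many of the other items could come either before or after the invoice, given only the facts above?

Forced before the invoice: the crate, the report, and the sample; forced after the invoice: the contract, the memo, the parcel, and the receipt.
That leaves the letter, the manuscript, and the voucher with no forced order relative to the invoice — 3.

3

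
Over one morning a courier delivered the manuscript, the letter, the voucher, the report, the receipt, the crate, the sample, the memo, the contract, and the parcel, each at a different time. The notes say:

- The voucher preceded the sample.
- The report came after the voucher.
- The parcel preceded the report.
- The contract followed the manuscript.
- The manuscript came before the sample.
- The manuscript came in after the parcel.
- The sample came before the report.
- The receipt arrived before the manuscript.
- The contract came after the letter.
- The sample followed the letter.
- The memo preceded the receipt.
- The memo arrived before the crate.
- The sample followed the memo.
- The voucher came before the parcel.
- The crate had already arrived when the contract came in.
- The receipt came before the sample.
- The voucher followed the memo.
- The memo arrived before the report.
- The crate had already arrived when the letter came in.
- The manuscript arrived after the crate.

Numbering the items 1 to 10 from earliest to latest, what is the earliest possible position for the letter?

The crate and the memo must both come before the letter — 2 forced predecessors.
Nothing else is forced ahead of the letter, so its earliest slot is position 2 + 1 = 3.

3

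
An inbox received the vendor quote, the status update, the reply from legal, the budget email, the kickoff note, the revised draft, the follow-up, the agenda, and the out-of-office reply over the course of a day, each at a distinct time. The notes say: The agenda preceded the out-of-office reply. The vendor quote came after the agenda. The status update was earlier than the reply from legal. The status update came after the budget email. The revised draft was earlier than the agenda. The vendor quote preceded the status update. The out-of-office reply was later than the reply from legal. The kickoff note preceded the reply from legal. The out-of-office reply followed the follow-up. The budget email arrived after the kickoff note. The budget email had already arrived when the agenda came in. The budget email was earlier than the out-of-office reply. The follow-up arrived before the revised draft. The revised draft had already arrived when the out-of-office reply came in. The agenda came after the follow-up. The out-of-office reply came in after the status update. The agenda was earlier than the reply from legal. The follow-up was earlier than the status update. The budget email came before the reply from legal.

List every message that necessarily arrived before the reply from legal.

the agenda, the budget email, the follow-up, the kickoff note, the revised draft, the status update, the vendor quote

Directly stated before the reply from legal: the agenda, the budget email, the kickoff note, and the status update.
The follow-up reaches the reply from legal via the follow-up → the agenda → the reply from legal.
The revised draft reaches the reply from legal via the revised draft → the agenda → the reply from legal.
The vendor quote reaches the reply from legal via the vendor quote → the status update → the reply from legal.
No chain forces the out-of-office reply ahead of the reply from legal.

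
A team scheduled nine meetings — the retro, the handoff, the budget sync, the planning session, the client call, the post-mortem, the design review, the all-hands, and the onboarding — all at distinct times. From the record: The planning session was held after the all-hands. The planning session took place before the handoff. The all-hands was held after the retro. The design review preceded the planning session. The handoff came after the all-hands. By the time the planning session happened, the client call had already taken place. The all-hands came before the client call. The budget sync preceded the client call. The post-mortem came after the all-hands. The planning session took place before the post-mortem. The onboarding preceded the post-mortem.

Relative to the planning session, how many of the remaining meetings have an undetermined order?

1

Forced before the planning session: the all-hands, the budget sync, the client call, the design review, and the retro; forced after the planning session: the handoff and the post-mortem.
That leaves the onboarding with no forced order relative to the planning session — 1.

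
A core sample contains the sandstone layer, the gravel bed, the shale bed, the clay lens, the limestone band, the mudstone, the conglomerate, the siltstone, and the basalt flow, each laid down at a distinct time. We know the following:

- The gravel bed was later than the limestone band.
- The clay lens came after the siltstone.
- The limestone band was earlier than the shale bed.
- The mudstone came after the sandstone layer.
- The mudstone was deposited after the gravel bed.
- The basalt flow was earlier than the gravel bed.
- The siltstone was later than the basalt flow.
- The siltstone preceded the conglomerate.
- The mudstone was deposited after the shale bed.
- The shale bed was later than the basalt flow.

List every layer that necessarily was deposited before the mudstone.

Directly stated before the mudstone: the gravel bed, the sandstone layer, and the shale bed.
The basalt flow reaches the mudstone via the basalt flow → the gravel bed → the mudstone.
The limestone band reaches the mudstone via the limestone band → the shale bed → the mudstone.
No chain forces the siltstone (or any of the others) ahead of the mudstone.

the basalt flow, the gravel bed, the limestone band, the sandstone layer, the shale bed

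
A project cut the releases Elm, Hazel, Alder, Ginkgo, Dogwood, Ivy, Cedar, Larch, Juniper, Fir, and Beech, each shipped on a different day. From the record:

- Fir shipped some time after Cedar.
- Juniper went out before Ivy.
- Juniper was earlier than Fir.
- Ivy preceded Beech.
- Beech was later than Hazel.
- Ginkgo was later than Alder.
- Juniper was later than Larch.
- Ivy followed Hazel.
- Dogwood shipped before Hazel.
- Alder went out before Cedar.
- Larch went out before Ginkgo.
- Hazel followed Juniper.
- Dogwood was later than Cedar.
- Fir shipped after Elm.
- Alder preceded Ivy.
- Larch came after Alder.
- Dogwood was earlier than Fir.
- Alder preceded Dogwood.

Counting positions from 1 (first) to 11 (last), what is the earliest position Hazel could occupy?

6

Alder, Cedar, Dogwood, Juniper, and Larch must all come before Hazel — 5 forced predecessors.
Nothing else is forced ahead of Hazel, so its earliest slot is position 5 + 1 = 6.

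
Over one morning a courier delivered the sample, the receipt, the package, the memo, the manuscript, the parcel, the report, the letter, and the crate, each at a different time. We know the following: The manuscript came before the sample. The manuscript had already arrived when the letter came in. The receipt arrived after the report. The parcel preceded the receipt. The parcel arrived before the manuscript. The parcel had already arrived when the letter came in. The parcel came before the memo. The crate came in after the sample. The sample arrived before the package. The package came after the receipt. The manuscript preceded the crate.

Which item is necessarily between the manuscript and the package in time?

the sample

Tracing the constraints gives the manuscript → the sample → the package, so the sample sits after the manuscript and before the package.
No other item is forced both after the manuscript and before the package.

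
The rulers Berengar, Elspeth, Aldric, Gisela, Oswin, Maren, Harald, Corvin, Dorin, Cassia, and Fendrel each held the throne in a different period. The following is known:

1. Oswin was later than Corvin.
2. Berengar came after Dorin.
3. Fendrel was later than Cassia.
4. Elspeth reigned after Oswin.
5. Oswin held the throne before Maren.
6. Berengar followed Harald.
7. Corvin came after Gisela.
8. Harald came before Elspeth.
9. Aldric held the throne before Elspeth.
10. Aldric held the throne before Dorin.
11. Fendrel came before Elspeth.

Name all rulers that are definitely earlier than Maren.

Directly stated before Maren: Oswin.
Corvin reaches Maren via Corvin → Oswin → Maren.
Gisela reaches Maren via Gisela → Corvin → Oswin → Maren.
No chain forces Harald (or any of the others) ahead of Maren.

Corvin, Gisela, Oswin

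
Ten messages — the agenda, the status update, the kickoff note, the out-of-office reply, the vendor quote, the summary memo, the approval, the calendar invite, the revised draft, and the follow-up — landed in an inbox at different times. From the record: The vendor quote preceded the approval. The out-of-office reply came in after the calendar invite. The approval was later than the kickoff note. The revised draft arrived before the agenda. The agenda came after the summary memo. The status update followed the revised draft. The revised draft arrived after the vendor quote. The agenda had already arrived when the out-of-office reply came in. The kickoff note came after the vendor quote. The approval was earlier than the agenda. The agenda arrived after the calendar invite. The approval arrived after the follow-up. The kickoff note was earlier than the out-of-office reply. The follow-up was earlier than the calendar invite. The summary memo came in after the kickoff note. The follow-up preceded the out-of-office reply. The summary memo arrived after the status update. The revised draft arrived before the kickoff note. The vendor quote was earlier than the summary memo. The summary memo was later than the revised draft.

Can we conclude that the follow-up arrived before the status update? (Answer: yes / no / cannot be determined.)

No chain of stated constraints runs from the follow-up to the status update, and none runs from the status update to the follow-up either.
So the relative order of the follow-up and the status update is not fixed by the given facts.

cannot be determined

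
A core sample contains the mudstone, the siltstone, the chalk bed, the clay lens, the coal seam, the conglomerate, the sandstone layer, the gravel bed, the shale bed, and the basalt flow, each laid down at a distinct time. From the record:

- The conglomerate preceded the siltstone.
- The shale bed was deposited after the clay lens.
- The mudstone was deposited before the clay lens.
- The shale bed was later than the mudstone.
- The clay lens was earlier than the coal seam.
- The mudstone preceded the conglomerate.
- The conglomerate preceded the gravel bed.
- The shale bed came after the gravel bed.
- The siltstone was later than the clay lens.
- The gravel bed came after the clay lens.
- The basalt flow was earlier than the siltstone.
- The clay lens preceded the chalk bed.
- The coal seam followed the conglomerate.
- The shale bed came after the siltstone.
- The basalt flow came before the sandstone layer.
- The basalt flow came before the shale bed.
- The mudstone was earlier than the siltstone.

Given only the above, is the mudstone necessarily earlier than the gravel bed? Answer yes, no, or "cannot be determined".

yes

Chain the constraints: the mudstone → the clay lens → the gravel bed. Each link is directly stated, so the mudstone comes before the gravel bed.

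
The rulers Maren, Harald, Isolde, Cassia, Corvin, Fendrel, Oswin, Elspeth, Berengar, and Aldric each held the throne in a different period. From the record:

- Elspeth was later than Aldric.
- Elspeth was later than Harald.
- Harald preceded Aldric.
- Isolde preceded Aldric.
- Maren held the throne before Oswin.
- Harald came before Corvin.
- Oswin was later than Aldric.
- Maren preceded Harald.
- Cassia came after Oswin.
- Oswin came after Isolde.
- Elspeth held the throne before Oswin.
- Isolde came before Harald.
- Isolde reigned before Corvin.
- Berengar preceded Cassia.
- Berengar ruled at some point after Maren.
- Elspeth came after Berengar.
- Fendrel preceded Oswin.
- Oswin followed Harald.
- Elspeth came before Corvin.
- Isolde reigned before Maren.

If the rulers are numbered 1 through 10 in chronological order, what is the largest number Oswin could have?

Oswin must come before Cassia — 1 ruler forced after them.
Everything else can be placed before Oswin in some valid order, so Oswin can sit as late as position 10 − 1 = 9.

9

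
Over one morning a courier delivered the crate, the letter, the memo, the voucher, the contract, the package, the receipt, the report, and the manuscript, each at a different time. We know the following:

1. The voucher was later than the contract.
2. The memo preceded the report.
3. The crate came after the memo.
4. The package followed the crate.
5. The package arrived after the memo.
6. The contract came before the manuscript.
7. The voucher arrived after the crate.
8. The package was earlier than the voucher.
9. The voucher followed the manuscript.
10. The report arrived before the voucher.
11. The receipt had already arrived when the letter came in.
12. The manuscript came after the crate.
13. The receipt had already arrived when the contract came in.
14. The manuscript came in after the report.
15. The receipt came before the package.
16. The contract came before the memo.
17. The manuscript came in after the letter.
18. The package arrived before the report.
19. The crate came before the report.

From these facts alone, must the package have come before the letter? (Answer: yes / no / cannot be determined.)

cannot be determined

No chain of stated constraints runs from the package to the letter, and none runs from the letter to the package either.
So the relative order of the package and the letter is not fixed by the given facts.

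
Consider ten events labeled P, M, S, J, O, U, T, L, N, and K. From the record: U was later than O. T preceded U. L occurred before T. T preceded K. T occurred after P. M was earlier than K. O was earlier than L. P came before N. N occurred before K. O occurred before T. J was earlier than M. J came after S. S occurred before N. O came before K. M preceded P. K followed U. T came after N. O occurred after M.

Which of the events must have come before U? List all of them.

J, L, M, N, O, P, S, T

Directly stated before U: O and T.
J reaches U via J → M → O → U.
L reaches U via L → T → U.
M reaches U via M → O → U.
Likewise N, P, and S each reach U by chaining the stated constraints.
No chain forces K ahead of U.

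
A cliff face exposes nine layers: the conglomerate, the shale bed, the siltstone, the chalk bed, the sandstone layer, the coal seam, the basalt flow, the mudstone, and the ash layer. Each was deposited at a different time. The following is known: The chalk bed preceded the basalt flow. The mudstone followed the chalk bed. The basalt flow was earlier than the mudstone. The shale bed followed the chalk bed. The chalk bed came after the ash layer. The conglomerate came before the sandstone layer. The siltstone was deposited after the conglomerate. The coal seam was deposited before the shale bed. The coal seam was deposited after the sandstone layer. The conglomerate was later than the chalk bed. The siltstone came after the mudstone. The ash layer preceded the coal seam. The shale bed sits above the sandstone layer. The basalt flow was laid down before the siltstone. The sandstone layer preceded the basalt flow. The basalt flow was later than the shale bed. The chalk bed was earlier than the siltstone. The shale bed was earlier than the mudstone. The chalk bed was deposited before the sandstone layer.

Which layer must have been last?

Every other layer has a chain of constraints placing it before the siltstone, so the siltstone is last.

the siltstone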